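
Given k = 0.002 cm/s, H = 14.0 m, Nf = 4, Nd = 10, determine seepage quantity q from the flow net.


Convert k to m/s for unit consistency with H:
k = 0.002 cm/s = 0.002 / 100 m/s = 2e-05 m/s
Using q = k * H * Nf / Nd
Nf / Nd = 4 / 10 = 0.4
q = 2e-05 * 14.0 * 0.4
q = 0.000112 m^3/s per m


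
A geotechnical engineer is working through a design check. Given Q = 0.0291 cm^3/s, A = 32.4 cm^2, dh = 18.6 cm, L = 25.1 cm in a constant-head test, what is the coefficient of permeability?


Result: 0.001212 cm/s

Derivation:
Compute hydraulic gradient:
i = dh / L = 18.6 / 25.1 = 0.741036
Then apply Darcy's law:
k = Q / (A * i)
k = 0.0291 / (32.4 * 0.741036)
k = 0.0291 / 24.0096
k = 0.001212 cm/s


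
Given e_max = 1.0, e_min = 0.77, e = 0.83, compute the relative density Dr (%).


Using Dr = (e_max - e) / (e_max - e_min) * 100
e_max - e = 1.0 - 0.83 = 0.17
e_max - e_min = 1.0 - 0.77 = 0.23
Dr = 0.17 / 0.23 * 100
Dr = 73.91 %


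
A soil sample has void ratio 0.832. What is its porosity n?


Result: 0.4541

Derivation:
Using the relation n = e / (1 + e)
n = 0.832 / (1 + 0.832)
n = 0.832 / 1.832
n = 0.4541


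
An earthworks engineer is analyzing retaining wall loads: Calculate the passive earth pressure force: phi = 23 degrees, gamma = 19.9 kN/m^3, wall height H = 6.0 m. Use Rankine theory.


Compute passive earth pressure coefficient:
Kp = tan^2(45 + phi/2) = tan^2(56.5) = 2.282623
Compute passive force:
Pp = 0.5 * Kp * gamma * H^2
Pp = 0.5 * 2.282623 * 19.9 * 6.0^2
Pp = 817.64 kN/m


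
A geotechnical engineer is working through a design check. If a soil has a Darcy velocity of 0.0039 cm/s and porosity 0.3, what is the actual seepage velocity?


Using v_s = v_d / n
v_s = 0.0039 / 0.3
v_s = 0.013 cm/s


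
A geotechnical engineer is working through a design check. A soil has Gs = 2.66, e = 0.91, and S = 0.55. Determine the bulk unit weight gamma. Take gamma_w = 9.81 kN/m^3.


Using gamma = gamma_w * (Gs + S*e) / (1 + e)
Numerator: Gs + S*e = 2.66 + 0.55*0.91 = 3.1605
Denominator: 1 + e = 1 + 0.91 = 1.91
gamma = 9.81 * 3.1605 / 1.91
gamma = 16.233 kN/m^3


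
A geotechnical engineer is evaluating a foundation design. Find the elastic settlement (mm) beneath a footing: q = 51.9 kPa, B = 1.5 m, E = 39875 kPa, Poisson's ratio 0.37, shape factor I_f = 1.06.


Using Se = q * B * (1 - nu^2) * I_f / E
1 - nu^2 = 1 - 0.37^2 = 0.8631
Se = 51.9 * 1.5 * 0.8631 * 1.06 / 39875
Se = 0.001786 m
Convert to mm: Se = 0.001786 * 1000 = 1.786 mm


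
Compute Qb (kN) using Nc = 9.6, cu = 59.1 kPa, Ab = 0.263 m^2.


Using Qb = Nc * cu * Ab
Qb = 9.6 * 59.1 * 0.263
Qb = 149.22 kN


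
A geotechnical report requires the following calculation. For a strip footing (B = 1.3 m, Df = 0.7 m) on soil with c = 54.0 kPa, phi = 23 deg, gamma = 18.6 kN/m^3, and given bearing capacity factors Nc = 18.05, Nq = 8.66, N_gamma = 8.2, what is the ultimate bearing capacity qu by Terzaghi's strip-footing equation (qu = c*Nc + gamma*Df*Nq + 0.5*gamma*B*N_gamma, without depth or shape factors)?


Compute qu = c*Nc + gamma*Df*Nq + 0.5*gamma*B*N_gamma
Term 1: 54.0 * 18.05 = 974.7
Term 2: 18.6 * 0.7 * 8.66 = 112.7532
Term 3: 0.5 * 18.6 * 1.3 * 8.2 = 99.138
qu = 974.7 + 112.7532 + 99.138
qu = 1186.59 kPa


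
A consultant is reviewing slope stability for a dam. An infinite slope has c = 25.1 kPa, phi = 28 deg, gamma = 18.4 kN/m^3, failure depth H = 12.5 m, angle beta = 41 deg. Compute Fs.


Using Fs = c / (gamma*H*sin(beta)*cos(beta)) + tan(phi)/tan(beta)
Cohesion contribution = 25.1 / (18.4*12.5*sin(41)*cos(41))
Cohesion contribution = 0.220406
Friction contribution = tan(28)/tan(41) = 0.611662
Fs = 0.220406 + 0.611662
Fs = 0.832


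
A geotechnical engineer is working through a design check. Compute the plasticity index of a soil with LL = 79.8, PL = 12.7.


Using PI = LL - PL
PI = 79.8 - 12.7
PI = 67.1


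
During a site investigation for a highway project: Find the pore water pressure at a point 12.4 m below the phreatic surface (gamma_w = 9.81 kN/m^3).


Using u = gamma_w * h_w
u = 9.81 * 12.4
u = 121.64 kPa


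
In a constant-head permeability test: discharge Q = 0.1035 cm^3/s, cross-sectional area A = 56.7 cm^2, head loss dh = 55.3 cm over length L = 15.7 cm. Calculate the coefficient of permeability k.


Compute hydraulic gradient:
i = dh / L = 55.3 / 15.7 = 3.52229
Then apply Darcy's law:
k = Q / (A * i)
k = 0.1035 / (56.7 * 3.52229)
k = 0.1035 / 199.714
k = 0.000518 cm/s


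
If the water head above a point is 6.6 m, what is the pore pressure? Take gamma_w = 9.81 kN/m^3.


Using u = gamma_w * h_w
u = 9.81 * 6.6
u = 64.75 kPa


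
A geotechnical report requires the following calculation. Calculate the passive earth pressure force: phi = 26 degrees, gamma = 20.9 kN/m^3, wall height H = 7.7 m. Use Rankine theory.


Compute passive earth pressure coefficient:
Kp = tan^2(45 + phi/2) = tan^2(58.0) = 2.561071
Compute passive force:
Pp = 0.5 * Kp * gamma * H^2
Pp = 0.5 * 2.561071 * 20.9 * 7.7^2
Pp = 1586.79 kN/m


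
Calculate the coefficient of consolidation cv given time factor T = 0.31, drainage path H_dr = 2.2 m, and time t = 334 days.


Using cv = T * H_dr^2 / t
H_dr^2 = 2.2^2 = 4.84
cv = 0.31 * 4.84 / 334
cv = 0.00449 m^2/day


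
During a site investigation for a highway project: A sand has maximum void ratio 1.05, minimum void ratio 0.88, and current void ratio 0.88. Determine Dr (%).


Result: 100.0 %

Derivation:
Using Dr = (e_max - e) / (e_max - e_min) * 100
e_max - e = 1.05 - 0.88 = 0.17
e_max - e_min = 1.05 - 0.88 = 0.17
Dr = 0.17 / 0.17 * 100
Dr = 100.0 %


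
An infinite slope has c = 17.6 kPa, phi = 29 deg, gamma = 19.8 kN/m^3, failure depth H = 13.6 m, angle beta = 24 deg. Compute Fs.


Using Fs = c / (gamma*H*sin(beta)*cos(beta)) + tan(phi)/tan(beta)
Cohesion contribution = 17.6 / (19.8*13.6*sin(24)*cos(24))
Cohesion contribution = 0.1759
Friction contribution = tan(29)/tan(24) = 1.245
Fs = 0.1759 + 1.245
Fs = 1.421


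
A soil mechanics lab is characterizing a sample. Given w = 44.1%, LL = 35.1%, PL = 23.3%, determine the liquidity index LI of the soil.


First compute the plasticity index:
PI = LL - PL = 35.1 - 23.3 = 11.8
Then compute the liquidity index:
LI = (w - PL) / PI
LI = (44.1 - 23.3) / 11.8
LI = 1.763


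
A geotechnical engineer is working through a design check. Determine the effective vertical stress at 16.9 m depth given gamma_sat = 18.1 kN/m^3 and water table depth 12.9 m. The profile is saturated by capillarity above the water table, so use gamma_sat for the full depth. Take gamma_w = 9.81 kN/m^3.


Result: 266.65 kPa

Derivation:
Total stress = gamma_sat * depth
sigma = 18.1 * 16.9 = 305.89 kPa
Pore water pressure u = gamma_w * (depth - d_wt)
u = 9.81 * (16.9 - 12.9) = 39.24 kPa
Effective stress = sigma - u
sigma' = 305.89 - 39.24 = 266.65 kPa


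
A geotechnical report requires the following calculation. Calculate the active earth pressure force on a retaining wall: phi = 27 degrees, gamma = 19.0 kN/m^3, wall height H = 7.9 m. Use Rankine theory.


Result: 222.65 kN/m

Derivation:
Compute active earth pressure coefficient:
Ka = tan^2(45 - phi/2) = tan^2(31.5) = 0.375525
Compute active force:
Pa = 0.5 * Ka * gamma * H^2
Pa = 0.5 * 0.375525 * 19.0 * 7.9^2
Pa = 222.65 kN/m


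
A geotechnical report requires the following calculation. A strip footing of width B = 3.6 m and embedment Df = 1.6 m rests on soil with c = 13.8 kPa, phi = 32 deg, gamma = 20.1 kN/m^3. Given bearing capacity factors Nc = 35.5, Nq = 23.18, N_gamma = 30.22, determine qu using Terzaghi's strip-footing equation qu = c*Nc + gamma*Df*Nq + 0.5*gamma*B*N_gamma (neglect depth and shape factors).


Compute qu = c*Nc + gamma*Df*Nq + 0.5*gamma*B*N_gamma
Term 1: 13.8 * 35.5 = 489.9
Term 2: 20.1 * 1.6 * 23.18 = 745.4688
Term 3: 0.5 * 20.1 * 3.6 * 30.22 = 1093.3596
qu = 489.9 + 745.4688 + 1093.3596
qu = 2328.73 kPa


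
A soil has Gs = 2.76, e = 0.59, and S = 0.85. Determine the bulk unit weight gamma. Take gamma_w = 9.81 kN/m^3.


Using gamma = gamma_w * (Gs + S*e) / (1 + e)
Numerator: Gs + S*e = 2.76 + 0.85*0.59 = 3.2615
Denominator: 1 + e = 1 + 0.59 = 1.59
gamma = 9.81 * 3.2615 / 1.59
gamma = 20.123 kN/m^3


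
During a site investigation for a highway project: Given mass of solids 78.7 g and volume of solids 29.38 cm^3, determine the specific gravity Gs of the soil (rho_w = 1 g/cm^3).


Using Gs = m_s / (V_s * rho_w)
Since rho_w = 1 g/cm^3:
Gs = 78.7 / 29.38
Gs = 2.679


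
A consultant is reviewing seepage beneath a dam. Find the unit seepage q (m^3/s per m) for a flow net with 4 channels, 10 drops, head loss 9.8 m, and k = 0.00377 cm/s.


Result: 0.0001478 m^3/s per m

Derivation:
Convert k to m/s for unit consistency with H:
k = 0.00377 cm/s = 0.00377 / 100 m/s = 3.77e-05 m/s
Using q = k * H * Nf / Nd
Nf / Nd = 4 / 10 = 0.4
q = 3.77e-05 * 9.8 * 0.4
q = 0.0001478 m^3/s per m


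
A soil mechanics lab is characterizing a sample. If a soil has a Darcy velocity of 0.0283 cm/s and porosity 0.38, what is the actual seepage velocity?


Using v_s = v_d / n
v_s = 0.0283 / 0.38
v_s = 0.07447 cm/s


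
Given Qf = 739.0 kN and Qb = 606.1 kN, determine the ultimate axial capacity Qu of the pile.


Result: 1345.1 kN

Derivation:
Using Qu = Qf + Qb
Qu = 739.0 + 606.1
Qu = 1345.1 kN


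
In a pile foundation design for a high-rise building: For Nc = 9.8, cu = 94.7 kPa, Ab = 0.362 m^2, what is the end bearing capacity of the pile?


Using Qb = Nc * cu * Ab
Qb = 9.8 * 94.7 * 0.362
Qb = 335.96 kN


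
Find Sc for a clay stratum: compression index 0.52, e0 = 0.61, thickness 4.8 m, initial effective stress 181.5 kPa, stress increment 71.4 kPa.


Using Sc = Cc * H / (1 + e0) * log10((sigma0 + delta_sigma) / sigma0)
Stress ratio = (181.5 + 71.4) / 181.5 = 1.39339
log10(1.39339) = 0.144072
Cc * H / (1 + e0) = 0.52 * 4.8 / (1 + 0.61) = 1.55031
Sc = 1.55031 * 0.144072
Sc = 0.2234 m


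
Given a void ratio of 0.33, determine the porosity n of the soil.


Result: 0.2481

Derivation:
Using the relation n = e / (1 + e)
n = 0.33 / (1 + 0.33)
n = 0.33 / 1.33
n = 0.2481


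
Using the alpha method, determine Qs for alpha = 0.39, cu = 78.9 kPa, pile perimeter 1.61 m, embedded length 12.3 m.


Result: 609.36 kN

Derivation:
Using Qs = alpha * cu * perimeter * L
Qs = 0.39 * 78.9 * 1.61 * 12.3
Qs = 609.36 kN


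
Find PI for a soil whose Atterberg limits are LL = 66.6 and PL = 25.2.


Using PI = LL - PL
PI = 66.6 - 25.2
PI = 41.4


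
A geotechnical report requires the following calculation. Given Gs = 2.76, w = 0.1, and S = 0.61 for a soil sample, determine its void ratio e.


Using the relation e = Gs * w / S
e = 2.76 * 0.1 / 0.61
e = 0.4525


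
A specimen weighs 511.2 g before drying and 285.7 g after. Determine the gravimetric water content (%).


Result: 78.93 %

Derivation:
Using w = (m_wet - m_dry) / m_dry * 100
m_wet - m_dry = 511.2 - 285.7 = 225.5 g
w = 225.5 / 285.7 * 100
w = 78.93 %


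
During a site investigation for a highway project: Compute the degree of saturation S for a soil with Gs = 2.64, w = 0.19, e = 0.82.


Using S = Gs * w / e
S = 2.64 * 0.19 / 0.82
S = 0.6117


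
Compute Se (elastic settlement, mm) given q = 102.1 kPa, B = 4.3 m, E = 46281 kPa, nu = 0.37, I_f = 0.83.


Result: 6.796 mm

Derivation:
Using Se = q * B * (1 - nu^2) * I_f / E
1 - nu^2 = 1 - 0.37^2 = 0.8631
Se = 102.1 * 4.3 * 0.8631 * 0.83 / 46281
Se = 0.006796 m
Convert to mm: Se = 0.006796 * 1000 = 6.796 mm


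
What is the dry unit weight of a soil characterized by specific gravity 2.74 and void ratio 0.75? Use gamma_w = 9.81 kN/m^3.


Using gamma_d = Gs * gamma_w / (1 + e)
gamma_d = 2.74 * 9.81 / (1 + 0.75)
gamma_d = 2.74 * 9.81 / 1.75
gamma_d = 15.36 kN/m^3


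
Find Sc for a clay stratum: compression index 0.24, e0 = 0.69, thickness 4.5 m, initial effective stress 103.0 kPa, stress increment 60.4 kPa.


Result: 0.1281 m

Derivation:
Using Sc = Cc * H / (1 + e0) * log10((sigma0 + delta_sigma) / sigma0)
Stress ratio = (103.0 + 60.4) / 103.0 = 1.58641
log10(1.58641) = 0.200415
Cc * H / (1 + e0) = 0.24 * 4.5 / (1 + 0.69) = 0.639053
Sc = 0.639053 * 0.200415
Sc = 0.1281 m


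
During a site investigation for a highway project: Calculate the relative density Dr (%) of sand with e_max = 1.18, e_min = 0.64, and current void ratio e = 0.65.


Using Dr = (e_max - e) / (e_max - e_min) * 100
e_max - e = 1.18 - 0.65 = 0.53
e_max - e_min = 1.18 - 0.64 = 0.54
Dr = 0.53 / 0.54 * 100
Dr = 98.15 %


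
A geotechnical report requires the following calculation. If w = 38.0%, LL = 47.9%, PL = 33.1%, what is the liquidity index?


First compute the plasticity index:
PI = LL - PL = 47.9 - 33.1 = 14.8
Then compute the liquidity index:
LI = (w - PL) / PI
LI = (38.0 - 33.1) / 14.8
LI = 0.331


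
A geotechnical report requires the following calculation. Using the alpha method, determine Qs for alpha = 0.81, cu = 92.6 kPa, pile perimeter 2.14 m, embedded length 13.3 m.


Using Qs = alpha * cu * perimeter * L
Qs = 0.81 * 92.6 * 2.14 * 13.3
Qs = 2134.82 kN


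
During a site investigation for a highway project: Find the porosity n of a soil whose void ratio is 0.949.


Using the relation n = e / (1 + e)
n = 0.949 / (1 + 0.949)
n = 0.949 / 1.949
n = 0.4869


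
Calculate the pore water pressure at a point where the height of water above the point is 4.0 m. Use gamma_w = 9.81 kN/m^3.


Result: 39.24 kPa

Derivation:
Using u = gamma_w * h_w
u = 9.81 * 4.0
u = 39.24 kPa


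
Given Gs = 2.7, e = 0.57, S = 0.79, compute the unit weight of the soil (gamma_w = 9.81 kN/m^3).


Using gamma = gamma_w * (Gs + S*e) / (1 + e)
Numerator: Gs + S*e = 2.7 + 0.79*0.57 = 3.1503
Denominator: 1 + e = 1 + 0.57 = 1.57
gamma = 9.81 * 3.1503 / 1.57
gamma = 19.684 kN/m^3


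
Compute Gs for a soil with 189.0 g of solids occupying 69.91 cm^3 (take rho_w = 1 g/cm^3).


Using Gs = m_s / (V_s * rho_w)
Since rho_w = 1 g/cm^3:
Gs = 189.0 / 69.91
Gs = 2.703


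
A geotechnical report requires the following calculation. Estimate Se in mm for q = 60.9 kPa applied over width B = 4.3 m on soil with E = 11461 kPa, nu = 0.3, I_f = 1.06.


Using Se = q * B * (1 - nu^2) * I_f / E
1 - nu^2 = 1 - 0.3^2 = 0.91
Se = 60.9 * 4.3 * 0.91 * 1.06 / 11461
Se = 0.022040 m
Convert to mm: Se = 0.022040 * 1000 = 22.04 mm


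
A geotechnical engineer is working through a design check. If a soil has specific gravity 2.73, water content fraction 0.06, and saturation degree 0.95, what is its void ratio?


Using the relation e = Gs * w / S
e = 2.73 * 0.06 / 0.95
e = 0.1724


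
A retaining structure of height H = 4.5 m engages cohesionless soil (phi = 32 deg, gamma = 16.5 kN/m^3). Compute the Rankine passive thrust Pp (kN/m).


Compute passive earth pressure coefficient:
Kp = tan^2(45 + phi/2) = tan^2(61.0) = 3.254588
Compute passive force:
Pp = 0.5 * Kp * gamma * H^2
Pp = 0.5 * 3.254588 * 16.5 * 4.5^2
Pp = 543.72 kN/m


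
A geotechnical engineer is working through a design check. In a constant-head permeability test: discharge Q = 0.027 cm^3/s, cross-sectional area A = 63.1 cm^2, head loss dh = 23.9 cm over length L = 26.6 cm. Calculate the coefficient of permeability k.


Compute hydraulic gradient:
i = dh / L = 23.9 / 26.6 = 0.898496
Then apply Darcy's law:
k = Q / (A * i)
k = 0.027 / (63.1 * 0.898496)
k = 0.027 / 56.6951
k = 0.000476 cm/s


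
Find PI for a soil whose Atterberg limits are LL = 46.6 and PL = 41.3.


Using PI = LL - PL
PI = 46.6 - 41.3
PI = 5.3


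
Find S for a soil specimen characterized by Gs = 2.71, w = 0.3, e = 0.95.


Result: 0.8558

Derivation:
Using S = Gs * w / e
S = 2.71 * 0.3 / 0.95
S = 0.8558


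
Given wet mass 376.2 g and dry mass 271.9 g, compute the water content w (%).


Result: 38.36 %

Derivation:
Using w = (m_wet - m_dry) / m_dry * 100
m_wet - m_dry = 376.2 - 271.9 = 104.3 g
w = 104.3 / 271.9 * 100
w = 38.36 %


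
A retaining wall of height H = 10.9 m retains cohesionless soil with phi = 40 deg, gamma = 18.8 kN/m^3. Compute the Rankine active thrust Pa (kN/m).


Compute active earth pressure coefficient:
Ka = tan^2(45 - phi/2) = tan^2(25.0) = 0.217443
Compute active force:
Pa = 0.5 * Ka * gamma * H^2
Pa = 0.5 * 0.217443 * 18.8 * 10.9^2
Pa = 242.84 kN/m


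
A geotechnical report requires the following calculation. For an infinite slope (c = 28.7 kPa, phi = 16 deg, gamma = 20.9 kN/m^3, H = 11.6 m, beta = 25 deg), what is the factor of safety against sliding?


Using Fs = c / (gamma*H*sin(beta)*cos(beta)) + tan(phi)/tan(beta)
Cohesion contribution = 28.7 / (20.9*11.6*sin(25)*cos(25))
Cohesion contribution = 0.309068
Friction contribution = tan(16)/tan(25) = 0.614927
Fs = 0.309068 + 0.614927
Fs = 0.924


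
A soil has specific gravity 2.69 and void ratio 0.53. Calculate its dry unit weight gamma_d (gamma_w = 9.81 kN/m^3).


Result: 17.248 kN/m^3

Derivation:
Using gamma_d = Gs * gamma_w / (1 + e)
gamma_d = 2.69 * 9.81 / (1 + 0.53)
gamma_d = 2.69 * 9.81 / 1.53
gamma_d = 17.248 kN/m^3


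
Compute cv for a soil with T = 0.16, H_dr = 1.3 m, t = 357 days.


Using cv = T * H_dr^2 / t
H_dr^2 = 1.3^2 = 1.69
cv = 0.16 * 1.69 / 357
cv = 0.00076 m^2/day


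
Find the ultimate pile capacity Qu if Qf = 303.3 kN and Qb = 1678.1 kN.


Result: 1981.4 kN

Derivation:
Using Qu = Qf + Qb
Qu = 303.3 + 1678.1
Qu = 1981.4 kN


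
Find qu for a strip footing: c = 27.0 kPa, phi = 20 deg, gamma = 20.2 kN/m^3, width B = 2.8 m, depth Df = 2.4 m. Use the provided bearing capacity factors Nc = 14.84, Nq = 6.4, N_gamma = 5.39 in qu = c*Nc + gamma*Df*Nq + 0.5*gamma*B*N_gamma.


Compute qu = c*Nc + gamma*Df*Nq + 0.5*gamma*B*N_gamma
Term 1: 27.0 * 14.84 = 400.68
Term 2: 20.2 * 2.4 * 6.4 = 310.272
Term 3: 0.5 * 20.2 * 2.8 * 5.39 = 152.4292
qu = 400.68 + 310.272 + 152.4292
qu = 863.38 kPa


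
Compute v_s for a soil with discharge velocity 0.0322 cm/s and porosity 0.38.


Result: 0.08474 cm/s

Derivation:
Using v_s = v_d / n
v_s = 0.0322 / 0.38
v_s = 0.08474 cm/s


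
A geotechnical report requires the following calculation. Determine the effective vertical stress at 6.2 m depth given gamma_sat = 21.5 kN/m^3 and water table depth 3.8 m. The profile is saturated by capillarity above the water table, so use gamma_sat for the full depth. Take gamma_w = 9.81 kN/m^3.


Total stress = gamma_sat * depth
sigma = 21.5 * 6.2 = 133.3 kPa
Pore water pressure u = gamma_w * (depth - d_wt)
u = 9.81 * (6.2 - 3.8) = 23.544 kPa
Effective stress = sigma - u
sigma' = 133.3 - 23.544 = 109.76 kPa


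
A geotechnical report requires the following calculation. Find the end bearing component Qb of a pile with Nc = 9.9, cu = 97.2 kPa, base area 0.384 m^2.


Using Qb = Nc * cu * Ab
Qb = 9.9 * 97.2 * 0.384
Qb = 369.52 kN


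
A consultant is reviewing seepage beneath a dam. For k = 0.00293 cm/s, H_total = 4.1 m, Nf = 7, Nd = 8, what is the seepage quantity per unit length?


Convert k to m/s for unit consistency with H:
k = 0.00293 cm/s = 0.00293 / 100 m/s = 2.93e-05 m/s
Using q = k * H * Nf / Nd
Nf / Nd = 7 / 8 = 0.875
q = 2.93e-05 * 4.1 * 0.875
q = 0.0001051 m^3/s per m


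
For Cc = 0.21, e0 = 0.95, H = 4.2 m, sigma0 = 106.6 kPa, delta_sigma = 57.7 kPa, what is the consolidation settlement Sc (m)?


Using Sc = Cc * H / (1 + e0) * log10((sigma0 + delta_sigma) / sigma0)
Stress ratio = (106.6 + 57.7) / 106.6 = 1.54128
log10(1.54128) = 0.18788
Cc * H / (1 + e0) = 0.21 * 4.2 / (1 + 0.95) = 0.452308
Sc = 0.452308 * 0.18788
Sc = 0.085 m


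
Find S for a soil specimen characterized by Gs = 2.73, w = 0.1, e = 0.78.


Result: 0.35

Derivation:
Using S = Gs * w / e
S = 2.73 * 0.1 / 0.78
S = 0.35


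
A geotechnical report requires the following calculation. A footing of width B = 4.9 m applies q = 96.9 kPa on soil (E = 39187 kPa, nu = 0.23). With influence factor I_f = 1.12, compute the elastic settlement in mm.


Result: 12.853 mm

Derivation:
Using Se = q * B * (1 - nu^2) * I_f / E
1 - nu^2 = 1 - 0.23^2 = 0.9471
Se = 96.9 * 4.9 * 0.9471 * 1.12 / 39187
Se = 0.012853 m
Convert to mm: Se = 0.012853 * 1000 = 12.853 mm


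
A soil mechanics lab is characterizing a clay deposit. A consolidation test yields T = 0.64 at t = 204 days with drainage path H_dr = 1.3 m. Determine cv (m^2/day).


Result: 0.0053 m^2/day

Derivation:
Using cv = T * H_dr^2 / t
H_dr^2 = 1.3^2 = 1.69
cv = 0.64 * 1.69 / 204
cv = 0.0053 m^2/day


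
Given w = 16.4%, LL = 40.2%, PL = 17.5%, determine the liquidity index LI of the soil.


First compute the plasticity index:
PI = LL - PL = 40.2 - 17.5 = 22.7
Then compute the liquidity index:
LI = (w - PL) / PI
LI = (16.4 - 17.5) / 22.7
LI = -0.048


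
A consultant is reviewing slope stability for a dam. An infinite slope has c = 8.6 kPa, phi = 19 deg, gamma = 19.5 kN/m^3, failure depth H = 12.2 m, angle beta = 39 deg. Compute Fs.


Result: 0.499

Derivation:
Using Fs = c / (gamma*H*sin(beta)*cos(beta)) + tan(phi)/tan(beta)
Cohesion contribution = 8.6 / (19.5*12.2*sin(39)*cos(39))
Cohesion contribution = 0.0739145
Friction contribution = tan(19)/tan(39) = 0.425209
Fs = 0.0739145 + 0.425209
Fs = 0.499


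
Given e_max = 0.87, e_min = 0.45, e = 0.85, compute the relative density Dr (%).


Result: 4.76 %

Derivation:
Using Dr = (e_max - e) / (e_max - e_min) * 100
e_max - e = 0.87 - 0.85 = 0.02
e_max - e_min = 0.87 - 0.45 = 0.42
Dr = 0.02 / 0.42 * 100
Dr = 4.76 %


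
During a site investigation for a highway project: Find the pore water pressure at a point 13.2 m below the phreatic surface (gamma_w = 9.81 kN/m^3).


Using u = gamma_w * h_w
u = 9.81 * 13.2
u = 129.49 kPa


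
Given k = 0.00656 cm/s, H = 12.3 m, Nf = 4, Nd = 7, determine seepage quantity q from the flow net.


Convert k to m/s for unit consistency with H:
k = 0.00656 cm/s = 0.00656 / 100 m/s = 6.56e-05 m/s
Using q = k * H * Nf / Nd
Nf / Nd = 4 / 7 = 0.5714
q = 6.56e-05 * 12.3 * 0.5714
q = 0.0004611 m^3/s per m


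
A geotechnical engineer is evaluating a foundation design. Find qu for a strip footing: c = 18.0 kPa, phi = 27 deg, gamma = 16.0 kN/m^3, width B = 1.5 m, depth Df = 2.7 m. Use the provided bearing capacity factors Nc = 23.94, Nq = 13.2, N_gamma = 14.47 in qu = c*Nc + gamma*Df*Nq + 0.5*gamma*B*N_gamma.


Compute qu = c*Nc + gamma*Df*Nq + 0.5*gamma*B*N_gamma
Term 1: 18.0 * 23.94 = 430.92
Term 2: 16.0 * 2.7 * 13.2 = 570.24
Term 3: 0.5 * 16.0 * 1.5 * 14.47 = 173.64
qu = 430.92 + 570.24 + 173.64
qu = 1174.8 kPa


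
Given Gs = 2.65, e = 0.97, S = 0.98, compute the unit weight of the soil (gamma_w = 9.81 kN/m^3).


Using gamma = gamma_w * (Gs + S*e) / (1 + e)
Numerator: Gs + S*e = 2.65 + 0.98*0.97 = 3.6006
Denominator: 1 + e = 1 + 0.97 = 1.97
gamma = 9.81 * 3.6006 / 1.97
gamma = 17.93 kN/m^3


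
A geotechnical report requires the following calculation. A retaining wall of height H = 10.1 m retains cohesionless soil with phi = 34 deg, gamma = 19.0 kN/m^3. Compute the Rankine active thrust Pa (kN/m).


Compute active earth pressure coefficient:
Ka = tan^2(45 - phi/2) = tan^2(28.0) = 0.282715
Compute active force:
Pa = 0.5 * Ka * gamma * H^2
Pa = 0.5 * 0.282715 * 19.0 * 10.1^2
Pa = 273.98 kN/m


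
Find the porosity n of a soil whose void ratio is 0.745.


Using the relation n = e / (1 + e)
n = 0.745 / (1 + 0.745)
n = 0.745 / 1.745
n = 0.4269


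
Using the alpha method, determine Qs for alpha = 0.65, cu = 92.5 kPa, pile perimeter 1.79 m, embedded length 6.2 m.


Using Qs = alpha * cu * perimeter * L
Qs = 0.65 * 92.5 * 1.79 * 6.2
Qs = 667.27 kN


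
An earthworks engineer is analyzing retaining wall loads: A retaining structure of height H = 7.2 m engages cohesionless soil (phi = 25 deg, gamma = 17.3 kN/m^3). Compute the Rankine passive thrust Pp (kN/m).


Result: 1104.86 kN/m

Derivation:
Compute passive earth pressure coefficient:
Kp = tan^2(45 + phi/2) = tan^2(57.5) = 2.463913
Compute passive force:
Pp = 0.5 * Kp * gamma * H^2
Pp = 0.5 * 2.463913 * 17.3 * 7.2^2
Pp = 1104.86 kN/m


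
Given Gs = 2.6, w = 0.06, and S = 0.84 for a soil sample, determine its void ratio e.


Using the relation e = Gs * w / S
e = 2.6 * 0.06 / 0.84
e = 0.1857


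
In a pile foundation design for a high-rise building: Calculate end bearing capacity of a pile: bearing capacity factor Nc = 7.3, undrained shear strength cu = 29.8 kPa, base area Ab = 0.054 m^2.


Result: 11.75 kN

Derivation:
Using Qb = Nc * cu * Ab
Qb = 7.3 * 29.8 * 0.054
Qb = 11.75 kN


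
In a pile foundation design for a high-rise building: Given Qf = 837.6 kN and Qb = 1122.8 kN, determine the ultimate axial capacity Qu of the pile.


Using Qu = Qf + Qb
Qu = 837.6 + 1122.8
Qu = 1960.4 kN


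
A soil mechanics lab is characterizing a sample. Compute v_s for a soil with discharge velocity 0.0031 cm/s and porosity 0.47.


Result: 0.0066 cm/s

Derivation:
Using v_s = v_d / n
v_s = 0.0031 / 0.47
v_s = 0.0066 cm/s


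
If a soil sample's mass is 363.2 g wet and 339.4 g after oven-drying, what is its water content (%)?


Result: 7.01 %

Derivation:
Using w = (m_wet - m_dry) / m_dry * 100
m_wet - m_dry = 363.2 - 339.4 = 23.8 g
w = 23.8 / 339.4 * 100
w = 7.01 %


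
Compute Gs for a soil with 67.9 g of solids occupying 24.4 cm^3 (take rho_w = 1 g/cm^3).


Result: 2.783

Derivation:
Using Gs = m_s / (V_s * rho_w)
Since rho_w = 1 g/cm^3:
Gs = 67.9 / 24.4
Gs = 2.783


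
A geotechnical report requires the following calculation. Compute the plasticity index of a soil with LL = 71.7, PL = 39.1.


Using PI = LL - PL
PI = 71.7 - 39.1
PI = 32.6


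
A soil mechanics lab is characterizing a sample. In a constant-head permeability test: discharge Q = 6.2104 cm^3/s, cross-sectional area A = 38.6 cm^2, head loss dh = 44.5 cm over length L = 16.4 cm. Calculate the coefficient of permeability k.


Compute hydraulic gradient:
i = dh / L = 44.5 / 16.4 = 2.71341
Then apply Darcy's law:
k = Q / (A * i)
k = 6.2104 / (38.6 * 2.71341)
k = 6.2104 / 104.738
k = 0.059295 cm/s


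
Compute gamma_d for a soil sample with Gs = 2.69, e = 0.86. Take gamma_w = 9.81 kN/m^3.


Result: 14.188 kN/m^3

Derivation:
Using gamma_d = Gs * gamma_w / (1 + e)
gamma_d = 2.69 * 9.81 / (1 + 0.86)
gamma_d = 2.69 * 9.81 / 1.86
gamma_d = 14.188 kN/m^3


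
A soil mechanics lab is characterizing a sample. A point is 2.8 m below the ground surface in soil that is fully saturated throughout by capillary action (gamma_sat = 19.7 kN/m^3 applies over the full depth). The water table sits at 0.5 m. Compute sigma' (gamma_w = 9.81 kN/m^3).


Result: 32.6 kPa

Derivation:
Total stress = gamma_sat * depth
sigma = 19.7 * 2.8 = 55.16 kPa
Pore water pressure u = gamma_w * (depth - d_wt)
u = 9.81 * (2.8 - 0.5) = 22.563 kPa
Effective stress = sigma - u
sigma' = 55.16 - 22.563 = 32.6 kPa


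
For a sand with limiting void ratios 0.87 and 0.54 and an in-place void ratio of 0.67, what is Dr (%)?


Result: 60.61 %

Derivation:
Using Dr = (e_max - e) / (e_max - e_min) * 100
e_max - e = 0.87 - 0.67 = 0.2
e_max - e_min = 0.87 - 0.54 = 0.33
Dr = 0.2 / 0.33 * 100
Dr = 60.61 %


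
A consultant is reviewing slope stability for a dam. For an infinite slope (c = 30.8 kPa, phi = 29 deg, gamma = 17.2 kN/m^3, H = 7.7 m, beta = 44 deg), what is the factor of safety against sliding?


Using Fs = c / (gamma*H*sin(beta)*cos(beta)) + tan(phi)/tan(beta)
Cohesion contribution = 30.8 / (17.2*7.7*sin(44)*cos(44))
Cohesion contribution = 0.4654
Friction contribution = tan(29)/tan(44) = 0.574004
Fs = 0.4654 + 0.574004
Fs = 1.039


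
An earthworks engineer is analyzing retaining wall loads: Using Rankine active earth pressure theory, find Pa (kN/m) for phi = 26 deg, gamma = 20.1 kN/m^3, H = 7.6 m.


Result: 226.66 kN/m

Derivation:
Compute active earth pressure coefficient:
Ka = tan^2(45 - phi/2) = tan^2(32.0) = 0.390462
Compute active force:
Pa = 0.5 * Ka * gamma * H^2
Pa = 0.5 * 0.390462 * 20.1 * 7.6^2
Pa = 226.66 kN/m


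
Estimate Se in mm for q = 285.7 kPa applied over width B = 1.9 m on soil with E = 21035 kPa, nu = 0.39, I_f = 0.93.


Result: 20.349 mm

Derivation:
Using Se = q * B * (1 - nu^2) * I_f / E
1 - nu^2 = 1 - 0.39^2 = 0.8479
Se = 285.7 * 1.9 * 0.8479 * 0.93 / 21035
Se = 0.020349 m
Convert to mm: Se = 0.020349 * 1000 = 20.349 mm


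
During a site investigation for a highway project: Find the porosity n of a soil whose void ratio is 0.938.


Using the relation n = e / (1 + e)
n = 0.938 / (1 + 0.938)
n = 0.938 / 1.938
n = 0.484


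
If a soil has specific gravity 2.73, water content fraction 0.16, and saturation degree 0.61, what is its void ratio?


Using the relation e = Gs * w / S
e = 2.73 * 0.16 / 0.61
e = 0.7161


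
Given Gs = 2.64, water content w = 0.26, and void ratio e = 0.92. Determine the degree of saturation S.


Result: 0.7461

Derivation:
Using S = Gs * w / e
S = 2.64 * 0.26 / 0.92
S = 0.7461


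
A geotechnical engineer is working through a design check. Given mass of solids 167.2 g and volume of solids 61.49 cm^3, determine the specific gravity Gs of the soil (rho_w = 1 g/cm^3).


Result: 2.719

Derivation:
Using Gs = m_s / (V_s * rho_w)
Since rho_w = 1 g/cm^3:
Gs = 167.2 / 61.49
Gs = 2.719


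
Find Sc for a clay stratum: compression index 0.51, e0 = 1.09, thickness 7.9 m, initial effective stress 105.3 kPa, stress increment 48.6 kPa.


Using Sc = Cc * H / (1 + e0) * log10((sigma0 + delta_sigma) / sigma0)
Stress ratio = (105.3 + 48.6) / 105.3 = 1.46154
log10(1.46154) = 0.16481
Cc * H / (1 + e0) = 0.51 * 7.9 / (1 + 1.09) = 1.92775
Sc = 1.92775 * 0.16481
Sc = 0.3177 m


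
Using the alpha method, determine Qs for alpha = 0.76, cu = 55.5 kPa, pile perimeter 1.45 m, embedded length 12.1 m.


Result: 740.05 kN

Derivation:
Using Qs = alpha * cu * perimeter * L
Qs = 0.76 * 55.5 * 1.45 * 12.1
Qs = 740.05 kN


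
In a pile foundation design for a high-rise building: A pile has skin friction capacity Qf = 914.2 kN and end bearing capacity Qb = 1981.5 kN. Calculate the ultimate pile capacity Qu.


Using Qu = Qf + Qb
Qu = 914.2 + 1981.5
Qu = 2895.7 kN


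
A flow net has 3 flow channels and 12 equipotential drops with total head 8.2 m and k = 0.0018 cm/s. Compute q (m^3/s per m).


Convert k to m/s for unit consistency with H:
k = 0.0018 cm/s = 0.0018 / 100 m/s = 1.8e-05 m/s
Using q = k * H * Nf / Nd
Nf / Nd = 3 / 12 = 0.25
q = 1.8e-05 * 8.2 * 0.25
q = 3.69e-05 m^3/s per m


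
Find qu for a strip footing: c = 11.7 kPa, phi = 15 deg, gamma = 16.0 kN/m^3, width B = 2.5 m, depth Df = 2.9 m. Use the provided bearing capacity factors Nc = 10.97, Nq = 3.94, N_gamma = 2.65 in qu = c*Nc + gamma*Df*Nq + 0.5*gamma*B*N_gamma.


Compute qu = c*Nc + gamma*Df*Nq + 0.5*gamma*B*N_gamma
Term 1: 11.7 * 10.97 = 128.349
Term 2: 16.0 * 2.9 * 3.94 = 182.816
Term 3: 0.5 * 16.0 * 2.5 * 2.65 = 53.0
qu = 128.349 + 182.816 + 53.0
qu = 364.17 kPa


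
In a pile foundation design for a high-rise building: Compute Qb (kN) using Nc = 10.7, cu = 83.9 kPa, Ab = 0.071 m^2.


Result: 63.74 kN

Derivation:
Using Qb = Nc * cu * Ab
Qb = 10.7 * 83.9 * 0.071
Qb = 63.74 kN


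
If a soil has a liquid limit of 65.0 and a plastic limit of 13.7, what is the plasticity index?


Using PI = LL - PL
PI = 65.0 - 13.7
PI = 51.3


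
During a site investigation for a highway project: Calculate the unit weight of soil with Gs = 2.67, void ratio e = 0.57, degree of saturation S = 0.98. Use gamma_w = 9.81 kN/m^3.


Using gamma = gamma_w * (Gs + S*e) / (1 + e)
Numerator: Gs + S*e = 2.67 + 0.98*0.57 = 3.2286
Denominator: 1 + e = 1 + 0.57 = 1.57
gamma = 9.81 * 3.2286 / 1.57
gamma = 20.174 kN/m^3


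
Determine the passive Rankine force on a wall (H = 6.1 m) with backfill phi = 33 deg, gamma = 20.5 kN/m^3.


Compute passive earth pressure coefficient:
Kp = tan^2(45 + phi/2) = tan^2(61.5) = 3.39212
Compute passive force:
Pp = 0.5 * Kp * gamma * H^2
Pp = 0.5 * 3.39212 * 20.5 * 6.1^2
Pp = 1293.76 kN/m


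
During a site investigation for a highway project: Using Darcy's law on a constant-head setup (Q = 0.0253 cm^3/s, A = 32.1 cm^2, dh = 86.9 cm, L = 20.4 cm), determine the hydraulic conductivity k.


Compute hydraulic gradient:
i = dh / L = 86.9 / 20.4 = 4.2598
Then apply Darcy's law:
k = Q / (A * i)
k = 0.0253 / (32.1 * 4.2598)
k = 0.0253 / 136.74
k = 0.000185 cm/s


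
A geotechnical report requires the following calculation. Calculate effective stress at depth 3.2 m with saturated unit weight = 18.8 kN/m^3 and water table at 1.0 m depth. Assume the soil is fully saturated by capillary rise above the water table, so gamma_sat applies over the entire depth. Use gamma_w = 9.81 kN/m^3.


Total stress = gamma_sat * depth
sigma = 18.8 * 3.2 = 60.16 kPa
Pore water pressure u = gamma_w * (depth - d_wt)
u = 9.81 * (3.2 - 1.0) = 21.582 kPa
Effective stress = sigma - u
sigma' = 60.16 - 21.582 = 38.58 kPa


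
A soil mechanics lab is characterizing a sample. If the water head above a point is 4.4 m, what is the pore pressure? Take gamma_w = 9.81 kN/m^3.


Result: 43.16 kPa

Derivation:
Using u = gamma_w * h_w
u = 9.81 * 4.4
u = 43.16 kPa


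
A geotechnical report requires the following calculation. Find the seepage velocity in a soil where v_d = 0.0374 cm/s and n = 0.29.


Using v_s = v_d / n
v_s = 0.0374 / 0.29
v_s = 0.12897 cm/s


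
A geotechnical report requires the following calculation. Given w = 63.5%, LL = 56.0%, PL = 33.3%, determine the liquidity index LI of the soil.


First compute the plasticity index:
PI = LL - PL = 56.0 - 33.3 = 22.7
Then compute the liquidity index:
LI = (w - PL) / PI
LI = (63.5 - 33.3) / 22.7
LI = 1.33


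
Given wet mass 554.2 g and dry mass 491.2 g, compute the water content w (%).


Using w = (m_wet - m_dry) / m_dry * 100
m_wet - m_dry = 554.2 - 491.2 = 63.0 g
w = 63.0 / 491.2 * 100
w = 12.83 %


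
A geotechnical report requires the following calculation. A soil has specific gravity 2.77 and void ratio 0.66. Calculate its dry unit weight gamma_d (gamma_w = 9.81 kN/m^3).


Using gamma_d = Gs * gamma_w / (1 + e)
gamma_d = 2.77 * 9.81 / (1 + 0.66)
gamma_d = 2.77 * 9.81 / 1.66
gamma_d = 16.37 kN/m^3


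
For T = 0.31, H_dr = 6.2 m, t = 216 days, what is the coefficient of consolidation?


Using cv = T * H_dr^2 / t
H_dr^2 = 6.2^2 = 38.44
cv = 0.31 * 38.44 / 216
cv = 0.05517 m^2/day


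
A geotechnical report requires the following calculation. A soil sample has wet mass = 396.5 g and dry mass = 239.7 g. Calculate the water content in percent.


Using w = (m_wet - m_dry) / m_dry * 100
m_wet - m_dry = 396.5 - 239.7 = 156.8 g
w = 156.8 / 239.7 * 100
w = 65.42 %


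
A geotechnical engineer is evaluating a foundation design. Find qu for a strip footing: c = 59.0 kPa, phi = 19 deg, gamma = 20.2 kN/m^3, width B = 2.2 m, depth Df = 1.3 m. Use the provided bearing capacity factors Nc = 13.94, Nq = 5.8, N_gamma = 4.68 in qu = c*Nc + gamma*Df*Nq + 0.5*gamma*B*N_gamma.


Result: 1078.76 kPa

Derivation:
Compute qu = c*Nc + gamma*Df*Nq + 0.5*gamma*B*N_gamma
Term 1: 59.0 * 13.94 = 822.46
Term 2: 20.2 * 1.3 * 5.8 = 152.308
Term 3: 0.5 * 20.2 * 2.2 * 4.68 = 103.9896
qu = 822.46 + 152.308 + 103.9896
qu = 1078.76 kPa


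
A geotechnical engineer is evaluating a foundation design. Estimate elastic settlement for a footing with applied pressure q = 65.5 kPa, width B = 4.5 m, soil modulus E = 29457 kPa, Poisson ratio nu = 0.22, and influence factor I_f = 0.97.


Result: 9.236 mm

Derivation:
Using Se = q * B * (1 - nu^2) * I_f / E
1 - nu^2 = 1 - 0.22^2 = 0.9516
Se = 65.5 * 4.5 * 0.9516 * 0.97 / 29457
Se = 0.009236 m
Convert to mm: Se = 0.009236 * 1000 = 9.236 mm


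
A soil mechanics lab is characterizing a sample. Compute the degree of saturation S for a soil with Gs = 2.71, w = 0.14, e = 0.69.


Using S = Gs * w / e
S = 2.71 * 0.14 / 0.69
S = 0.5499


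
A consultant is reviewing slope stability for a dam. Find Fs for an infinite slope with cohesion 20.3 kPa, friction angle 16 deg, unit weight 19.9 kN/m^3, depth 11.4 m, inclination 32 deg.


Result: 0.658

Derivation:
Using Fs = c / (gamma*H*sin(beta)*cos(beta)) + tan(phi)/tan(beta)
Cohesion contribution = 20.3 / (19.9*11.4*sin(32)*cos(32))
Cohesion contribution = 0.199117
Friction contribution = tan(16)/tan(32) = 0.458889
Fs = 0.199117 + 0.458889
Fs = 0.658


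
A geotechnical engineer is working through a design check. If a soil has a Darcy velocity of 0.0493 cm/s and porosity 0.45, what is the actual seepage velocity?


Using v_s = v_d / n
v_s = 0.0493 / 0.45
v_s = 0.10956 cm/s


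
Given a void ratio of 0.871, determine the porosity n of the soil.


Using the relation n = e / (1 + e)
n = 0.871 / (1 + 0.871)
n = 0.871 / 1.871
n = 0.4655


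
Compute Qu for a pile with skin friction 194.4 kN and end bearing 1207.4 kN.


Result: 1401.8 kN

Derivation:
Using Qu = Qf + Qb
Qu = 194.4 + 1207.4
Qu = 1401.8 kN


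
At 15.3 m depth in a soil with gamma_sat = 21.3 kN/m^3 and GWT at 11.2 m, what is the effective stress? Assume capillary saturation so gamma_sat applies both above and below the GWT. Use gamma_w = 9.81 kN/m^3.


Total stress = gamma_sat * depth
sigma = 21.3 * 15.3 = 325.89 kPa
Pore water pressure u = gamma_w * (depth - d_wt)
u = 9.81 * (15.3 - 11.2) = 40.221 kPa
Effective stress = sigma - u
sigma' = 325.89 - 40.221 = 285.67 kPa


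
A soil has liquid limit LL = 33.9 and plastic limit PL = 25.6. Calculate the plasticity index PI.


Result: 8.3

Derivation:
Using PI = LL - PL
PI = 33.9 - 25.6
PI = 8.3


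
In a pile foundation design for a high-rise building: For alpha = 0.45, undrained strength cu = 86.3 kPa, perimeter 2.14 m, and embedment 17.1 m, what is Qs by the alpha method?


Using Qs = alpha * cu * perimeter * L
Qs = 0.45 * 86.3 * 2.14 * 17.1
Qs = 1421.13 kN


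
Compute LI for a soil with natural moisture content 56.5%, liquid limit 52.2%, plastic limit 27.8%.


First compute the plasticity index:
PI = LL - PL = 52.2 - 27.8 = 24.4
Then compute the liquidity index:
LI = (w - PL) / PI
LI = (56.5 - 27.8) / 24.4
LI = 1.176


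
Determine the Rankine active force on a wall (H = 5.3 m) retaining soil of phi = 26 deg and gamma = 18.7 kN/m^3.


Compute active earth pressure coefficient:
Ka = tan^2(45 - phi/2) = tan^2(32.0) = 0.390462
Compute active force:
Pa = 0.5 * Ka * gamma * H^2
Pa = 0.5 * 0.390462 * 18.7 * 5.3^2
Pa = 102.55 kN/m


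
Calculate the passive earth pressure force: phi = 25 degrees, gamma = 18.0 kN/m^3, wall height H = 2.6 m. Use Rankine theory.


Result: 149.9 kN/m

Derivation:
Compute passive earth pressure coefficient:
Kp = tan^2(45 + phi/2) = tan^2(57.5) = 2.463913
Compute passive force:
Pp = 0.5 * Kp * gamma * H^2
Pp = 0.5 * 2.463913 * 18.0 * 2.6^2
Pp = 149.9 kN/m


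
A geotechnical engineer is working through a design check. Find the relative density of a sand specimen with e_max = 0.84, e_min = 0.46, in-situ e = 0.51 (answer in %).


Using Dr = (e_max - e) / (e_max - e_min) * 100
e_max - e = 0.84 - 0.51 = 0.33
e_max - e_min = 0.84 - 0.46 = 0.38
Dr = 0.33 / 0.38 * 100
Dr = 86.84 %


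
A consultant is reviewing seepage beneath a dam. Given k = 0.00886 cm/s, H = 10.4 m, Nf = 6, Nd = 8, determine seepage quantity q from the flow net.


Result: 0.0006911 m^3/s per m

Derivation:
Convert k to m/s for unit consistency with H:
k = 0.00886 cm/s = 0.00886 / 100 m/s = 8.86e-05 m/s
Using q = k * H * Nf / Nd
Nf / Nd = 6 / 8 = 0.75
q = 8.86e-05 * 10.4 * 0.75
q = 0.0006911 m^3/s per m


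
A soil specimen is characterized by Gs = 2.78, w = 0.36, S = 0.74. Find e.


Result: 1.3524

Derivation:
Using the relation e = Gs * w / S
e = 2.78 * 0.36 / 0.74
e = 1.3524


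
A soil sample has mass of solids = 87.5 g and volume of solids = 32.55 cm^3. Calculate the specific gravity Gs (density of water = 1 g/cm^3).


Using Gs = m_s / (V_s * rho_w)
Since rho_w = 1 g/cm^3:
Gs = 87.5 / 32.55
Gs = 2.688


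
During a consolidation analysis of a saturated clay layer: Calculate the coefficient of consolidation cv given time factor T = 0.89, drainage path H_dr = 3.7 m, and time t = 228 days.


Using cv = T * H_dr^2 / t
H_dr^2 = 3.7^2 = 13.69
cv = 0.89 * 13.69 / 228
cv = 0.05344 m^2/day
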